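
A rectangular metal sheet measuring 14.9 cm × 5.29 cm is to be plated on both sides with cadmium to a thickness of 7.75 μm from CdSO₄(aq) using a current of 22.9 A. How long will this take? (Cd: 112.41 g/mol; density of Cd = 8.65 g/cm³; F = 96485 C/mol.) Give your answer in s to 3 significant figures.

79.2 s

Plated area = 2 × 14.9 × 5.29 = 157.6 cm²
Volume = 157.6 × 7.75×10⁻⁴ cm = 0.1221 cm³
m(Cd) = 0.1221 × 8.65 = 1.056 g
n(Cd) = 1.056 / 112.41 = 0.009394 mol; n(e⁻) = 2 × 0.009394 = 0.01879 mol
Q = 0.01879 × 96485 = 1813 C
t = 1813 / 22.9 = 79.17 s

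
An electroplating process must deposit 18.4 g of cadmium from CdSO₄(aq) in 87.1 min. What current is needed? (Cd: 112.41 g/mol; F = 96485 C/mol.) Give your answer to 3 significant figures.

6.04 A

n(Cd) = 18.4 / 112.41 = 0.1637 mol
Cd²⁺ + 2e⁻ → Cd, so n(e⁻) = 2 × 0.1637 = 0.3274 mol
Q = 0.3274 × 96485 = 31590 C
I = Q / t = 31590 / 5226 s = 6.04 A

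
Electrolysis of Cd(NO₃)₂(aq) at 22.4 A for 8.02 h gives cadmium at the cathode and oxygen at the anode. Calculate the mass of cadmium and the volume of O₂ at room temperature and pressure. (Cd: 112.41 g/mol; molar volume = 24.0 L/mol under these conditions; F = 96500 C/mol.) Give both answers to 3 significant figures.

Q = 22.4 × 28872 = 6.467×10^5 C; n(e⁻) = 6.467×10^5 / 96500 = 6.702 mol
Cathode: Cd²⁺ + 2e⁻ → Cd → n(Cd) = 6.702/2 = 3.351 mol → 377 g
Anode: 2H₂O → O₂ + 4H⁺ + 4e⁻ → n(O₂) = 6.702/4 = 1.676 mol → 40.2 L

377 g Cd; 40.2 L O₂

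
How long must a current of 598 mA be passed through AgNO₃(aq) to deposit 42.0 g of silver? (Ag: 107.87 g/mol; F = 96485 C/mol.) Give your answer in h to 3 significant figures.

17.5 h

n(Ag) = 42.0 / 107.87 = 0.3894 mol
Ag⁺ + e⁻ → Ag, so n(e⁻) = 0.3894 mol
Q = 0.3894 × 96485 = 37570 C
t = Q / I = 37570 / 0.598 = 62830 s = 17.5 h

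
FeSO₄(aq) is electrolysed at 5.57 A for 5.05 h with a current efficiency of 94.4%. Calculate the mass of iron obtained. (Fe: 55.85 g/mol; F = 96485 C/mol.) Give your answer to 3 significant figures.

27.7 g

Q = 5.57 × 18180 = 1.013×10^5 C
n(e⁻) = 1.013×10^5 / 96485 = 1.050 mol
Fe²⁺ + 2e⁻ → Fe, so theoretical m(Fe) = 0.5250 × 55.85 = 29.32 g
Actual mass = 94.4% × 29.32 = 27.7 g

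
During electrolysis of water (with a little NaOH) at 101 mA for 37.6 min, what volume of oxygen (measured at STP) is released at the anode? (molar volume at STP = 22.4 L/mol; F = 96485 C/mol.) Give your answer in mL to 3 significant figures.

13.2 mL

Q = 0.101 A × 2256 s = 227.9 C
n(e⁻) = Q/F = 227.9/96485 = 0.002362 mol
2H₂O → O₂ + 4H⁺ + 4e⁻, so n(O₂) = 0.002362 / 4 = 5.905×10^-4 mol
V = 5.905×10^-4 × 22.4 = 0.01323 L
= 13.2 mL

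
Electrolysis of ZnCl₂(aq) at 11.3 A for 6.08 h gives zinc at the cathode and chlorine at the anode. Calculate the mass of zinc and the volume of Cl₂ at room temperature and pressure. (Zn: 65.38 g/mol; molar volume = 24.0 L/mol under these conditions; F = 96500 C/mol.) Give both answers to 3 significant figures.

83.8 g Zn; 30.8 L Cl₂

Q = 11.3 × 21888 = 2.473×10^5 C; n(e⁻) = 2.473×10^5 / 96500 = 2.563 mol
Cathode: Zn²⁺ + 2e⁻ → Zn → n(Zn) = 2.563/2 = 1.282 mol → 83.8 g
Anode: 2Cl⁻ → Cl₂ + 2e⁻ → n(Cl₂) = 2.563/2 = 1.282 mol → 30.8 L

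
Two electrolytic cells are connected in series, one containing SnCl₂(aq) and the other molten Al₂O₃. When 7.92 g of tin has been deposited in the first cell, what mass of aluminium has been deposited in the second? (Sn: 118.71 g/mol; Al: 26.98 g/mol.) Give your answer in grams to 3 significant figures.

n(Sn) = 7.92 / 118.71 = 0.06672 mol
Sn²⁺ + 2e⁻ → Sn, so n(e⁻) = 2 × 0.06672 = 0.1334 mol
Same current for the same time ⇒ same n(e⁻) = 0.1334 mol in both cells.
Al³⁺ + 3e⁻ → Al, so n(Al) = 0.1334 / 3 = 0.04447 mol
m(Al) = 0.04447 × 26.98 = 1.20 g

1.20 g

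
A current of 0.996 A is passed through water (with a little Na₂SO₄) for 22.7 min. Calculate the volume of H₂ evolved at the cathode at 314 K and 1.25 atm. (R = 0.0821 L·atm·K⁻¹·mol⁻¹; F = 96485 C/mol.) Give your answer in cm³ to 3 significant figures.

Charge passed = 0.996 × 1362 = 1357 C
Moles of electrons = 1357 / 96485 = 0.01406 mol
2H⁺ + 2e⁻ → H₂, so n(H₂) = 0.01406 / 2 = 0.007030 mol
V = nRT/P = 0.007030 × 0.0821 × 314 / 1.25 = 0.1450 L
= 145 cm³

145 cm³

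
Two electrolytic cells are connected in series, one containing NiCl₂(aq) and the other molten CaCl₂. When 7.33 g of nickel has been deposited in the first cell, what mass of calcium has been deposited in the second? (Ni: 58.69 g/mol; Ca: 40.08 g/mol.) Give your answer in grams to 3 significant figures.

n(Ni) = 7.33 / 58.69 = 0.1249 mol
Ni²⁺ + 2e⁻ → Ni, so n(e⁻) = 2 × 0.1249 = 0.2498 mol
Since the cells are in series, n(e⁻) in the Ca cell is also 0.2498 mol.
Ca²⁺ + 2e⁻ → Ca, so n(Ca) = 0.2498 / 2 = 0.1249 mol
m(Ca) = 0.1249 × 40.08 = 5.01 g

5.01 g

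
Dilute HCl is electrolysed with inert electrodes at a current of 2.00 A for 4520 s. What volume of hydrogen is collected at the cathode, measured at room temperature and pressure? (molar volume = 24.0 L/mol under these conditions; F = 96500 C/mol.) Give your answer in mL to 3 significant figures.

Q = 2.00 A × 4520 s = 9040 C
n(e⁻) = 9040 / 96500 = 0.09368 mol
2H⁺ + 2e⁻ → H₂, so n(H₂) = 0.09368 / 2 = 0.04684 mol
V = 0.04684 × 24.0 = 1.124 L
= 1120 mL

1120 mL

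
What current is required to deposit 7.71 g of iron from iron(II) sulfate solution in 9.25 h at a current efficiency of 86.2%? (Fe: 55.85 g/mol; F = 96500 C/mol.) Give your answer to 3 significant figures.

n(Fe) = 7.71 / 55.85 = 0.1380 mol
Fe²⁺ + 2e⁻ → Fe, so n(e⁻) = 2 × 0.1380 = 0.2760 mol
Q = 0.2760 × 96500 / 0.862 = 30900 C
I = Q / t = 30900 / 33300 s = 0.928 A

0.928 A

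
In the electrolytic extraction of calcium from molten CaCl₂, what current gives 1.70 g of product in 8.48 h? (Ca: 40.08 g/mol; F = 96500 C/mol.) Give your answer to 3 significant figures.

n(Ca) = 1.70 / 40.08 = 0.04242 mol
Ca²⁺ + 2e⁻ → Ca, so n(e⁻) = 2 × 0.04242 = 0.08484 mol
Q = 0.08484 × 96500 = 8187 C
I = Q / t = 8187 / 30528 s = 0.268 A

0.268 A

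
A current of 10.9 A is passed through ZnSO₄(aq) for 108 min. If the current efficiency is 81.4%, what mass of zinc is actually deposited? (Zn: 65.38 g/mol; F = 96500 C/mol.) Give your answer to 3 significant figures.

19.5 g

Q = 10.9 × 6480 = 70630 C
n(e⁻) = 70630 / 96500 = 0.7319 mol
Zn²⁺ + 2e⁻ → Zn, so theoretical m(Zn) = 0.3660 × 65.38 = 23.93 g
Actual mass = 81.4% × 23.93 = 19.5 g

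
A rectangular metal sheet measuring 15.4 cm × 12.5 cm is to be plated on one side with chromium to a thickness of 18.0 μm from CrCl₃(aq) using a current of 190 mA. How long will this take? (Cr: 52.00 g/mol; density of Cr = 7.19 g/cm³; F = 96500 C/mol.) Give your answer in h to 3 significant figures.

Plated area = 15.4 × 12.5 = 192.5 cm²
Volume = 192.5 × 18.0×10⁻⁴ cm = 0.3465 cm³
m(Cr) = 0.3465 × 7.19 = 2.491 g
n(Cr) = 2.491 / 52.00 = 0.04790 mol; n(e⁻) = 3 × 0.04790 = 0.1437 mol
Q = 0.1437 × 96500 = 13870 C
t = 13870 / 0.190 = 73000 s = 20.3 h

20.3 h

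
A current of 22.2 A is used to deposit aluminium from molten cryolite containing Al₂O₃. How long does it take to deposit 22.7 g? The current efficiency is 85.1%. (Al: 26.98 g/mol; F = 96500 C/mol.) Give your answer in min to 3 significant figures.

n(Al) = 22.7 / 26.98 = 0.8414 mol
Al³⁺ + 3e⁻ → Al, so n(e⁻) = 3 × 0.8414 = 2.524 mol
Q = 2.524 × 96500 / 0.851 = 2.862×10^5 C
t = Q / I = 2.862×10^5 / 22.2 = 12890 s = 215 min

215 min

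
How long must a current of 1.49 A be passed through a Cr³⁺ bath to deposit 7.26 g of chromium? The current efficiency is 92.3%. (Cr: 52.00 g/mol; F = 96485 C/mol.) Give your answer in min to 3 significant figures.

490 min

n(Cr) = 7.26 / 52.00 = 0.1396 mol
Cr³⁺ + 3e⁻ → Cr, so n(e⁻) = 3 × 0.1396 = 0.4188 mol
Q = 0.4188 × 96485 / 0.923 = 43780 C
t = Q / I = 43780 / 1.49 = 29380 s = 490 min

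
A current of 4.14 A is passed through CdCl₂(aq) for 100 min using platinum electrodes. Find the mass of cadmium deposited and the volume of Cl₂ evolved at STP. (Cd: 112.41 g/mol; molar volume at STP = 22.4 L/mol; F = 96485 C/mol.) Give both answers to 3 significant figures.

Q = 4.14 × 6000 = 24840 C; n(e⁻) = 24840 / 96485 = 0.2574 mol
Cathode: Cd²⁺ + 2e⁻ → Cd → n(Cd) = 0.2574/2 = 0.1287 mol → 14.5 g
Anode: 2Cl⁻ → Cl₂ + 2e⁻ → n(Cl₂) = 0.2574/2 = 0.1287 mol → 2.88 L

14.5 g Cd; 2.88 L Cl₂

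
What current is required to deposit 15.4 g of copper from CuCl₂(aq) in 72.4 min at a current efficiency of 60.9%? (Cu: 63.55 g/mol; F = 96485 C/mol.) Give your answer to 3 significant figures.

17.7 A

n(Cu) = 15.4 / 63.55 = 0.2423 mol
Cu²⁺ + 2e⁻ → Cu, so n(e⁻) = 2 × 0.2423 = 0.4846 mol
Q = 0.4846 × 96485 / 0.609 = 76780 C
I = Q / t = 76780 / 4344 s = 17.7 A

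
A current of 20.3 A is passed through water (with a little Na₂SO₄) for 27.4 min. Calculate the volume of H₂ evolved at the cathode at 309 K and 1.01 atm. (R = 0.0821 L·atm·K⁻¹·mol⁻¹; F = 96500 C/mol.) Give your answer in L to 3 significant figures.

Q = 20.3 A × 1644 s = 33370 C
Moles of electrons = 33370 / 96500 = 0.3458 mol
2H⁺ + 2e⁻ → H₂, so n(H₂) = 0.3458 / 2 = 0.1729 mol
V = nRT/P = 0.1729 × 0.0821 × 309 / 1.01 = 4.343 L

4.34 L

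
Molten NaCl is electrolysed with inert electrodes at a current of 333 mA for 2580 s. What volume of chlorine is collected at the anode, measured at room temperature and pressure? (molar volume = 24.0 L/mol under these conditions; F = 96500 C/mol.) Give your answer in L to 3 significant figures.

Q = 0.333 A × 2580 s = 859.1 C
Moles of electrons = 859.1 / 96500 = 0.008903 mol
2Cl⁻ → Cl₂ + 2e⁻, so n(Cl₂) = 0.008903 / 2 = 0.004452 mol
V = 0.004452 × 24.0 = 0.1068 L

0.107 L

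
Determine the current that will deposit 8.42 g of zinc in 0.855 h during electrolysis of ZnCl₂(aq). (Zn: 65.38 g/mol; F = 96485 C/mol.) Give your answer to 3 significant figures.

n(Zn) = 8.42 / 65.38 = 0.1288 mol
Zn²⁺ + 2e⁻ → Zn, so n(e⁻) = 2 × 0.1288 = 0.2576 mol
Q = 0.2576 × 96485 = 24850 C
I = Q / t = 24850 / 3078 s = 8.07 A

8.07 A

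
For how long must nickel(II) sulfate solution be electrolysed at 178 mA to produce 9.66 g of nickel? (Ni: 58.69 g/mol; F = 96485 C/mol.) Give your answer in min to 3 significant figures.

2970 min

n(Ni) = 9.66 / 58.69 = 0.1646 mol
Ni²⁺ + 2e⁻ → Ni, so n(e⁻) = 2 × 0.1646 = 0.3292 mol
Q = 0.3292 × 96485 = 31760 C
t = Q / I = 31760 / 0.178 = 1.784×10^5 s = 2970 min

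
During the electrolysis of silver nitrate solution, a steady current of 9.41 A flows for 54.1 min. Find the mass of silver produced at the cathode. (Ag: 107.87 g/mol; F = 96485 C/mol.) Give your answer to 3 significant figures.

34.1 g

Q = 9.41 A × 3246 s = 30540 C
Moles of electrons = 30540 / 96485 = 0.3165 mol
Ag⁺ + e⁻ → Ag, so n(Ag) = 0.3165 mol
m = 0.3165 × 107.87 = 34.1 g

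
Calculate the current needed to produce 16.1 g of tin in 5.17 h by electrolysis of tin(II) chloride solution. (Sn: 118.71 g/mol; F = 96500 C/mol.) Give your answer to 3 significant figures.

n(Sn) = 16.1 / 118.71 = 0.1356 mol
Sn²⁺ + 2e⁻ → Sn, so n(e⁻) = 2 × 0.1356 = 0.2712 mol
Q = 0.2712 × 96500 = 26170 C
I = Q / t = 26170 / 18612 s = 1.41 A

1.41 A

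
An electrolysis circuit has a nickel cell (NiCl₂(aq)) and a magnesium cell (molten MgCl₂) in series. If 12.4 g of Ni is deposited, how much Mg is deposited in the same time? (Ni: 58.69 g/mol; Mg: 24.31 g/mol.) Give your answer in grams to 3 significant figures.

5.14 g

n(Ni) = 12.4 / 58.69 = 0.2113 mol
Ni²⁺ + 2e⁻ → Ni, so n(e⁻) = 2 × 0.2113 = 0.4226 mol
In series, the same 0.4226 mol of electrons flows through the second cell.
Mg²⁺ + 2e⁻ → Mg, so n(Mg) = 0.4226 / 2 = 0.2113 mol
m(Mg) = 0.2113 × 24.31 = 5.14 g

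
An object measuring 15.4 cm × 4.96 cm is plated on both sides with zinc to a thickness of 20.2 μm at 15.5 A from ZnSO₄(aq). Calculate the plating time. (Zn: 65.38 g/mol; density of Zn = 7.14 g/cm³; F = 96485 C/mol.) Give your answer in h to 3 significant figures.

0.117 h

Plated area = 2 × 15.4 × 4.96 = 152.8 cm²
Volume = 152.8 × 20.2×10⁻⁴ cm = 0.3087 cm³
m(Zn) = 0.3087 × 7.14 = 2.204 g
n(Zn) = 2.204 / 65.38 = 0.03371 mol; n(e⁻) = 2 × 0.03371 = 0.06742 mol
Q = 0.06742 × 96485 = 6505 C
t = 6505 / 15.5 = 419.7 s = 0.117 h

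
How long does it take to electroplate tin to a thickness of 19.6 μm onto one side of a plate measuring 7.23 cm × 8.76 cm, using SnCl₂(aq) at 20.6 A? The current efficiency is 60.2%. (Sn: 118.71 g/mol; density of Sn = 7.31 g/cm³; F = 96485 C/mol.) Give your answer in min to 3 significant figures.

Plated area = 7.23 × 8.76 = 63.33 cm²
Volume = 63.33 × 19.6×10⁻⁴ cm = 0.1241 cm³
m(Sn) = 0.1241 × 7.31 = 0.9072 g
n(Sn) = 0.9072 / 118.71 = 0.007642 mol; n(e⁻) = 2 × 0.007642 = 0.01528 mol
Q = 0.01528 × 96485 / 0.602 = 2449 C
t = 2449 / 20.6 = 118.9 s = 1.98 min

1.98 min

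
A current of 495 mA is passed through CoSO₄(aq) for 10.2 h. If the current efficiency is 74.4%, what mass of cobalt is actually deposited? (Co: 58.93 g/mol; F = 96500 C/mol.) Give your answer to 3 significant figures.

4.13 g

Q = 0.495 × 36720 = 18180 C
n(e⁻) = 18180 / 96500 = 0.1884 mol
Co²⁺ + 2e⁻ → Co, so theoretical m(Co) = 0.09420 × 58.93 = 5.551 g
Actual mass = 74.4% × 5.551 = 4.13 g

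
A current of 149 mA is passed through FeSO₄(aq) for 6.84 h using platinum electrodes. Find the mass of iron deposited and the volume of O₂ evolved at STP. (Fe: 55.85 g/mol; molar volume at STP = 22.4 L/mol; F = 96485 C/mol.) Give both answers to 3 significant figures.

1.06 g Fe; 0.213 L O₂

Q = 0.149 × 24624 = 3669 C; n(e⁻) = 3669 / 96485 = 0.03803 mol
Cathode: Fe²⁺ + 2e⁻ → Fe → n(Fe) = 0.03803/2 = 0.01902 mol → 1.06 g
Anode: 2H₂O → O₂ + 4H⁺ + 4e⁻ → n(O₂) = 0.03803/4 = 0.009508 mol → 0.213 L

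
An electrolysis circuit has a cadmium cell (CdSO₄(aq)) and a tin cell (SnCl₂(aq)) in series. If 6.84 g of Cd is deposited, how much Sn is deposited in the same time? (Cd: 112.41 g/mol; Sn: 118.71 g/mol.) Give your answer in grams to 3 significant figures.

n(Cd) = 6.84 / 112.41 = 0.06085 mol
Cd²⁺ + 2e⁻ → Cd, so n(e⁻) = 2 × 0.06085 = 0.1217 mol
Same current for the same time ⇒ same n(e⁻) = 0.1217 mol in both cells.
Sn²⁺ + 2e⁻ → Sn, so n(Sn) = 0.1217 / 2 = 0.06085 mol
m(Sn) = 0.06085 × 118.71 = 7.22 g

7.22 g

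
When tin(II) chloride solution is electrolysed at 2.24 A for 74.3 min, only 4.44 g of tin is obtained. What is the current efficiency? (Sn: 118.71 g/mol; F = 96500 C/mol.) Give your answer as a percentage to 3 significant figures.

72.3%

Q = 2.24 × 4458 = 9986 C
n(e⁻) = 9986 / 96500 = 0.1035 mol
Sn²⁺ + 2e⁻ → Sn, so theoretical n(Sn) = 0.05175 mol → 6.143 g
Efficiency = 4.44 / 6.143 = 0.7228 = 72.3%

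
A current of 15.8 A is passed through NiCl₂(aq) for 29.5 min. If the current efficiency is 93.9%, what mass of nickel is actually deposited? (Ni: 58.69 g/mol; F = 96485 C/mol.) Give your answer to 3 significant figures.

Q = 15.8 × 1770 = 27970 C
n(e⁻) = 27970 / 96485 = 0.2899 mol
Ni²⁺ + 2e⁻ → Ni, so theoretical m(Ni) = 0.1450 × 58.69 = 8.510 g
Actual mass = 93.9% × 8.510 = 7.99 g

7.99 g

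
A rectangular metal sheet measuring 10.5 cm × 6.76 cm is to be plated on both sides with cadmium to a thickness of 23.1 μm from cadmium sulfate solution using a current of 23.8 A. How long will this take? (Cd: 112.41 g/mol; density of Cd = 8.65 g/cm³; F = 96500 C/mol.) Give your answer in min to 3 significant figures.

Plated area = 2 × 10.5 × 6.76 = 142.0 cm²
Volume = 142.0 × 23.1×10⁻⁴ cm = 0.3280 cm³
m(Cd) = 0.3280 × 8.65 = 2.837 g
n(Cd) = 2.837 / 112.41 = 0.02524 mol; n(e⁻) = 2 × 0.02524 = 0.05048 mol
Q = 0.05048 × 96500 = 4871 C
t = 4871 / 23.8 = 204.7 s = 3.41 min

3.41 min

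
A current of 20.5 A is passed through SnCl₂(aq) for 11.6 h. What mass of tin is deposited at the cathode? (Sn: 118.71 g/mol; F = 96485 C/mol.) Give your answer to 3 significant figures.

Q = It = 20.5 × 41760 = 8.561×10^5 C
n(e⁻) = Q/F = 8.561×10^5/96485 = 8.873 mol
Sn²⁺ + 2e⁻ → Sn, so n(Sn) = 8.873 / 2 = 4.437 mol
m = 4.437 × 118.71 = 527 g

527 g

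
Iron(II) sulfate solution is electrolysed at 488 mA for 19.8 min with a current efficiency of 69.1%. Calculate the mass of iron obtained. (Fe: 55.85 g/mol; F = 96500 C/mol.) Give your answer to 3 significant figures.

Q = 0.488 × 1188 = 579.7 C
n(e⁻) = 579.7 / 96500 = 0.006007 mol
Fe²⁺ + 2e⁻ → Fe, so theoretical m(Fe) = 0.003004 × 55.85 = 0.1678 g
Actual mass = 69.1% × 0.1678 = 0.116 g

0.116 g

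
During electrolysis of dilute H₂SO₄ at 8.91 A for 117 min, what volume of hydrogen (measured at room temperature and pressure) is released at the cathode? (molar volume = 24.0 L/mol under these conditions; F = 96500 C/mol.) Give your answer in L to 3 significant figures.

7.78 L

Q = It = 8.91 × 7020 = 62550 C
n(e⁻) = Q/F = 62550/96500 = 0.6482 mol
2H⁺ + 2e⁻ → H₂, so n(H₂) = 0.6482 / 2 = 0.3241 mol
V = 0.3241 × 24.0 = 7.778 L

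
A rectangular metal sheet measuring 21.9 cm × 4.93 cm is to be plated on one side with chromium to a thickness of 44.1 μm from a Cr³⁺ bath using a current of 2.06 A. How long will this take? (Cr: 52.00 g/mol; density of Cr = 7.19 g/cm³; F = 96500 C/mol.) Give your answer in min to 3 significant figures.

154 min

Plated area = 21.9 × 4.93 = 108.0 cm²
Volume = 108.0 × 44.1×10⁻⁴ cm = 0.4763 cm³
m(Cr) = 0.4763 × 7.19 = 3.425 g
n(Cr) = 3.425 / 52.00 = 0.06587 mol; n(e⁻) = 3 × 0.06587 = 0.1976 mol
Q = 0.1976 × 96500 = 19070 C
t = 19070 / 2.06 = 9257 s = 154 min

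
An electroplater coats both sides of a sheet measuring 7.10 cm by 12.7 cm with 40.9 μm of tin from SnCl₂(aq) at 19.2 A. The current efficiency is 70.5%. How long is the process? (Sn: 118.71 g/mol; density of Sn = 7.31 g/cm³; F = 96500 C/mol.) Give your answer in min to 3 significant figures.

Plated area = 2 × 7.10 × 12.7 = 180.3 cm²
Volume = 180.3 × 40.9×10⁻⁴ cm = 0.7374 cm³
m(Sn) = 0.7374 × 7.31 = 5.390 g
n(Sn) = 5.390 / 118.71 = 0.04540 mol; n(e⁻) = 2 × 0.04540 = 0.09080 mol
Q = 0.09080 × 96500 / 0.705 = 12430 C
t = 12430 / 19.2 = 647.4 s = 10.8 min

10.8 min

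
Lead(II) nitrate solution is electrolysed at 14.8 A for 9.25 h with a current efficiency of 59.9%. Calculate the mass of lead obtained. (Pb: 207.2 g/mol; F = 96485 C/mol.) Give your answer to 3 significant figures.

317 g

Q = 14.8 × 33300 = 4.928×10^5 C
n(e⁻) = 4.928×10^5 / 96485 = 5.108 mol
Pb²⁺ + 2e⁻ → Pb, so theoretical m(Pb) = 2.554 × 207.2 = 529.2 g
Actual mass = 59.9% × 529.2 = 317 g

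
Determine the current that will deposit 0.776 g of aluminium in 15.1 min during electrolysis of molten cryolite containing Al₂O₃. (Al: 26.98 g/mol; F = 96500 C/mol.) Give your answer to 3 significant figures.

9.19 A

n(Al) = 0.776 / 26.98 = 0.02876 mol
Al³⁺ + 3e⁻ → Al, so n(e⁻) = 3 × 0.02876 = 0.08628 mol
Q = 0.08628 × 96500 = 8326 C
I = Q / t = 8326 / 906 s = 9.19 A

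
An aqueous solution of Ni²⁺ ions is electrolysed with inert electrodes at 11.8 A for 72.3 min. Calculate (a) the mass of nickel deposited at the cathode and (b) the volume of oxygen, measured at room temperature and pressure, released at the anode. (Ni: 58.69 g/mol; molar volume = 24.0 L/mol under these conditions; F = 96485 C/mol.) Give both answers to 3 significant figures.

15.6 g Ni; 3.18 L O₂

Q = 11.8 × 4338 = 51190 C; n(e⁻) = 51190 / 96485 = 0.5305 mol
Cathode: Ni²⁺ + 2e⁻ → Ni → n(Ni) = 0.5305/2 = 0.2653 mol → 15.6 g
Anode: 2H₂O → O₂ + 4H⁺ + 4e⁻ → n(O₂) = 0.5305/4 = 0.1326 mol → 3.18 L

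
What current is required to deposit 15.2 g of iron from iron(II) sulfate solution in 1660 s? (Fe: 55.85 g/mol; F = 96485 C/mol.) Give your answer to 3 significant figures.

n(Fe) = 15.2 / 55.85 = 0.2722 mol
Fe²⁺ + 2e⁻ → Fe, so n(e⁻) = 2 × 0.2722 = 0.5444 mol
Q = 0.5444 × 96485 = 52530 C
I = Q / t = 52530 / 1660 s = 31.6 A

31.6 A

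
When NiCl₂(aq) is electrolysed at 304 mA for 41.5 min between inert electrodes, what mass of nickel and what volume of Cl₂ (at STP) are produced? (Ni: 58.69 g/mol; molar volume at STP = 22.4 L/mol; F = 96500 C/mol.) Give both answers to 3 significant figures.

Q = 0.304 × 2490 = 757.0 C; n(e⁻) = 757.0 / 96500 = 0.007845 mol
Cathode: Ni²⁺ + 2e⁻ → Ni → n(Ni) = 0.007845/2 = 0.003923 mol → 0.230 g
Anode: 2Cl⁻ → Cl₂ + 2e⁻ → n(Cl₂) = 0.007845/2 = 0.003923 mol → 0.0879 L

0.230 g Ni; 0.0879 L Cl₂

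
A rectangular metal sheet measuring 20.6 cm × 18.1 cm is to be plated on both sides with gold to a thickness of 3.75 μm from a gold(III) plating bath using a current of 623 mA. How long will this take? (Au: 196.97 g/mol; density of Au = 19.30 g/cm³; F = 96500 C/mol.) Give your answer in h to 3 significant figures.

3.54 h

Plated area = 2 × 20.6 × 18.1 = 745.7 cm²
Volume = 745.7 × 3.75×10⁻⁴ cm = 0.2796 cm³
m(Au) = 0.2796 × 19.30 = 5.396 g
n(Au) = 5.396 / 196.97 = 0.02740 mol; n(e⁻) = 3 × 0.02740 = 0.08220 mol
Q = 0.08220 × 96500 = 7932 C
t = 7932 / 0.623 = 12730 s = 3.54 h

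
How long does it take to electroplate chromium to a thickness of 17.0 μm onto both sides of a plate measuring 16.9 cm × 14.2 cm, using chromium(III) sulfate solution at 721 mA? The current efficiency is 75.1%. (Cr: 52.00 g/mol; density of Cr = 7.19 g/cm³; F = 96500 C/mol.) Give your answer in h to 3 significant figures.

16.8 h

Plated area = 2 × 16.9 × 14.2 = 480.0 cm²
Volume = 480.0 × 17.0×10⁻⁴ cm = 0.8160 cm³
m(Cr) = 0.8160 × 7.19 = 5.867 g
n(Cr) = 5.867 / 52.00 = 0.1128 mol; n(e⁻) = 3 × 0.1128 = 0.3384 mol
Q = 0.3384 × 96500 / 0.751 = 43480 C
t = 43480 / 0.721 = 60310 s = 16.8 h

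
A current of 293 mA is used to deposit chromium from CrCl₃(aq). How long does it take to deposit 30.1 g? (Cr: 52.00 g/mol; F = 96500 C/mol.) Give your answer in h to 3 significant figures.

n(Cr) = 30.1 / 52.00 = 0.5788 mol
Cr³⁺ + 3e⁻ → Cr, so n(e⁻) = 3 × 0.5788 = 1.736 mol
Q = 1.736 × 96500 = 1.675×10^5 C
t = Q / I = 1.675×10^5 / 0.293 = 5.717×10^5 s = 159 h

159 h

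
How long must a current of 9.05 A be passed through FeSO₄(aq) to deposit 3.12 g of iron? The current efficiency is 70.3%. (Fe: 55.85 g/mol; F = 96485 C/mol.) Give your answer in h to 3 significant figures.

0.471 h

n(Fe) = 3.12 / 55.85 = 0.05586 mol
Fe²⁺ + 2e⁻ → Fe, so n(e⁻) = 2 × 0.05586 = 0.1117 mol
Q = 0.1117 × 96485 / 0.703 = 15330 C
t = Q / I = 15330 / 9.05 = 1694 s = 0.471 h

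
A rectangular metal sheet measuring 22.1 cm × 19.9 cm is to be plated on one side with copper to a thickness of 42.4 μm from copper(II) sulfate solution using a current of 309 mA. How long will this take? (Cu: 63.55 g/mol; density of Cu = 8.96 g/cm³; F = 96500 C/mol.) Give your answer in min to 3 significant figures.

2740 min

Plated area = 22.1 × 19.9 = 439.8 cm²
Volume = 439.8 × 42.4×10⁻⁴ cm = 1.865 cm³
m(Cu) = 1.865 × 8.96 = 16.71 g
n(Cu) = 16.71 / 63.55 = 0.2629 mol; n(e⁻) = 2 × 0.2629 = 0.5258 mol
Q = 0.5258 × 96500 = 50740 C
t = 50740 / 0.309 = 1.642×10^5 s = 2740 min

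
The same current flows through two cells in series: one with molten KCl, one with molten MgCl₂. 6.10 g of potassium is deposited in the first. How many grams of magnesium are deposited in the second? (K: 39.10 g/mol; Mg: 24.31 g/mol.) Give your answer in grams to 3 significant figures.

n(K) = 6.10 / 39.10 = 0.1560 mol
K⁺ + e⁻ → K, so n(e⁻) = 0.1560 mol
Same current for the same time ⇒ same n(e⁻) = 0.1560 mol in both cells.
Mg²⁺ + 2e⁻ → Mg, so n(Mg) = 0.1560 / 2 = 0.07800 mol
m(Mg) = 0.07800 × 24.31 = 1.90 g

1.90 g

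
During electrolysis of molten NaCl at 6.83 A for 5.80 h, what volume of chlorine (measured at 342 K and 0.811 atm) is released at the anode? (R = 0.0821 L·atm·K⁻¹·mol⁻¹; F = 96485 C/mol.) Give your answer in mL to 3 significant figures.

25600 mL

Q = 6.83 A × 20880 s = 1.426×10^5 C
Moles of electrons = 1.426×10^5 / 96485 = 1.478 mol
2Cl⁻ → Cl₂ + 2e⁻, so n(Cl₂) = 1.478 / 2 = 0.7390 mol
V = nRT/P = 0.7390 × 0.0821 × 342 / 0.811 = 25.59 L
= 25600 mL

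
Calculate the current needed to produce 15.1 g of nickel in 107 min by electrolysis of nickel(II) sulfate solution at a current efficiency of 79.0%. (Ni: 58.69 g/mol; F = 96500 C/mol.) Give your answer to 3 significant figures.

9.79 A

n(Ni) = 15.1 / 58.69 = 0.2573 mol
Ni²⁺ + 2e⁻ → Ni, so n(e⁻) = 2 × 0.2573 = 0.5146 mol
Q = 0.5146 × 96500 / 0.790 = 62860 C
I = Q / t = 62860 / 6420 s = 9.79 A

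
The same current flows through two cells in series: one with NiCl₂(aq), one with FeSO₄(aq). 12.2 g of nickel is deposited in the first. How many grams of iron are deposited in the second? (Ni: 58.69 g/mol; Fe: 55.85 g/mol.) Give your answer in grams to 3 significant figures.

n(Ni) = 12.2 / 58.69 = 0.2079 mol
Ni²⁺ + 2e⁻ → Ni, so n(e⁻) = 2 × 0.2079 = 0.4158 mol
In series, the same 0.4158 mol of electrons flows through the second cell.
Fe²⁺ + 2e⁻ → Fe, so n(Fe) = 0.4158 / 2 = 0.2079 mol
m(Fe) = 0.2079 × 55.85 = 11.6 g

11.6 g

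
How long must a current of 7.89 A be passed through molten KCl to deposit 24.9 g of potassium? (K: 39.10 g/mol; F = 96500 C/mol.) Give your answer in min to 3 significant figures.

n(K) = 24.9 / 39.10 = 0.6368 mol
K⁺ + e⁻ → K, so n(e⁻) = 0.6368 mol
Q = 0.6368 × 96500 = 61450 C
t = Q / I = 61450 / 7.89 = 7788 s = 130 min

130 min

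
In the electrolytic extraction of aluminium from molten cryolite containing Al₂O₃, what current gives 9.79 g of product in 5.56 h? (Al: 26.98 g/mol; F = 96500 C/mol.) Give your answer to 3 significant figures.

5.25 A

n(Al) = 9.79 / 26.98 = 0.3629 mol
Al³⁺ + 3e⁻ → Al, so n(e⁻) = 3 × 0.3629 = 1.089 mol
Q = 1.089 × 96500 = 1.051×10^5 C
I = Q / t = 1.051×10^5 / 20016 s = 5.25 A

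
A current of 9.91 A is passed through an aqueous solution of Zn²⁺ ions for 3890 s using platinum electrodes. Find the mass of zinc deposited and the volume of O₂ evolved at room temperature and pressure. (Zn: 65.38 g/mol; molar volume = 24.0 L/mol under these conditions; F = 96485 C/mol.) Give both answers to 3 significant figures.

Q = 9.91 × 3890 = 38550 C; n(e⁻) = 38550 / 96485 = 0.3995 mol
Cathode: Zn²⁺ + 2e⁻ → Zn → n(Zn) = 0.3995/2 = 0.1998 mol → 13.1 g
Anode: 2H₂O → O₂ + 4H⁺ + 4e⁻ → n(O₂) = 0.3995/4 = 0.09988 mol → 2.40 L

13.1 g Zn; 2.40 L O₂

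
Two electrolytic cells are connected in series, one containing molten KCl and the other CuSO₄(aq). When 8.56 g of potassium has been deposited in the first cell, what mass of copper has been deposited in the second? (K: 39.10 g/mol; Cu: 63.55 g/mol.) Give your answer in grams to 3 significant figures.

6.96 g

n(K) = 8.56 / 39.10 = 0.2189 mol
K⁺ + e⁻ → K, so n(e⁻) = 0.2189 mol
Since the cells are in series, n(e⁻) in the Cu cell is also 0.2189 mol.
Cu²⁺ + 2e⁻ → Cu, so n(Cu) = 0.2189 / 2 = 0.1095 mol
m(Cu) = 0.1095 × 63.55 = 6.96 g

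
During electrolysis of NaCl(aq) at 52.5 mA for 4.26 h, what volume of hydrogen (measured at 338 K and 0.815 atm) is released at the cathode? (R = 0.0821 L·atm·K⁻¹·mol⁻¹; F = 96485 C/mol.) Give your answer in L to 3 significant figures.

Q = 0.0525 A × 15336 s = 805.1 C
n(e⁻) = Q/F = 805.1/96485 = 0.008344 mol
2H⁺ + 2e⁻ → H₂, so n(H₂) = 0.008344 / 2 = 0.004172 mol
V = nRT/P = 0.004172 × 0.0821 × 338 / 0.815 = 0.1421 L

0.142 L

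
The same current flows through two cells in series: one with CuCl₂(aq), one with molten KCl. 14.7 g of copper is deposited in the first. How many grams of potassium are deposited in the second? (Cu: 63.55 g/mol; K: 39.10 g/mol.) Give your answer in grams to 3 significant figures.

18.1 g

n(Cu) = 14.7 / 63.55 = 0.2313 mol
Cu²⁺ + 2e⁻ → Cu, so n(e⁻) = 2 × 0.2313 = 0.4626 mol
Since the cells are in series, n(e⁻) in the K cell is also 0.4626 mol.
K⁺ + e⁻ → K, so n(K) = 0.4626 mol
m(K) = 0.4626 × 39.10 = 18.1 g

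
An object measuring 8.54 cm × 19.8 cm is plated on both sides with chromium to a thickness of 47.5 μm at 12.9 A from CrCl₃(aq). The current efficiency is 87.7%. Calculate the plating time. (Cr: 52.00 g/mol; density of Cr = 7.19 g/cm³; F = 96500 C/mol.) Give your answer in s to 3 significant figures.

5680 s

Plated area = 2 × 8.54 × 19.8 = 338.2 cm²
Volume = 338.2 × 47.5×10⁻⁴ cm = 1.606 cm³
m(Cr) = 1.606 × 7.19 = 11.55 g
n(Cr) = 11.55 / 52.00 = 0.2221 mol; n(e⁻) = 3 × 0.2221 = 0.6663 mol
Q = 0.6663 × 96500 / 0.877 = 73320 C
t = 73320 / 12.9 = 5684 s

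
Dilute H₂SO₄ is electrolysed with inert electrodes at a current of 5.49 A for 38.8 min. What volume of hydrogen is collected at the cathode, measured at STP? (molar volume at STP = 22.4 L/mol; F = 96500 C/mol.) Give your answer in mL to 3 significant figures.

Q = It = 5.49 × 2328 = 12780 C
n(e⁻) = 12780 / 96500 = 0.1324 mol
2H⁺ + 2e⁻ → H₂, so n(H₂) = 0.1324 / 2 = 0.06620 mol
V = 0.06620 × 22.4 = 1.483 L
= 1480 mL

1480 mL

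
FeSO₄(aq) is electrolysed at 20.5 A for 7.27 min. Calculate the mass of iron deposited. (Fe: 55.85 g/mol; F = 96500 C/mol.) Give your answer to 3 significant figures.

2.59 g

Q = It = 20.5 × 436.2 = 8942 C
n(e⁻) = 8942 / 96500 = 0.09266 mol
Fe²⁺ + 2e⁻ → Fe, so n(Fe) = 0.09266 / 2 = 0.04633 mol
m = 0.04633 × 55.85 = 2.59 g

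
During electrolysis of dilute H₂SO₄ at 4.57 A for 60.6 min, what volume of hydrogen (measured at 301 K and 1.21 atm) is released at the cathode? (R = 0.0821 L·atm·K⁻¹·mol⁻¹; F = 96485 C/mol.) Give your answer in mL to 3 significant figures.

Q = 4.57 A × 3636 s = 16620 C
n(e⁻) = Q/F = 16620/96485 = 0.1723 mol
2H⁺ + 2e⁻ → H₂, so n(H₂) = 0.1723 / 2 = 0.08615 mol
V = nRT/P = 0.08615 × 0.0821 × 301 / 1.21 = 1.759 L
= 1760 mL

1760 mL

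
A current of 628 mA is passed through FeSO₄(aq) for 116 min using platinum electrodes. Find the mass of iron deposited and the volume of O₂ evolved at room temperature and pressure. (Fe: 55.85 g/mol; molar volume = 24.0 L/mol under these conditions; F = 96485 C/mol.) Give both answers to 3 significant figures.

1.27 g Fe; 0.272 L O₂

Q = 0.628 × 6960 = 4371 C; n(e⁻) = 4371 / 96485 = 0.04530 mol
Cathode: Fe²⁺ + 2e⁻ → Fe → n(Fe) = 0.04530/2 = 0.02265 mol → 1.27 g
Anode: 2H₂O → O₂ + 4H⁺ + 4e⁻ → n(O₂) = 0.04530/4 = 0.01133 mol → 0.272 L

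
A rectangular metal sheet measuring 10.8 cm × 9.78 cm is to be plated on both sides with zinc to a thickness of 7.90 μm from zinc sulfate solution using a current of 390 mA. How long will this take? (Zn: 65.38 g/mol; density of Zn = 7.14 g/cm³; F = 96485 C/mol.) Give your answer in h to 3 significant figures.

Plated area = 2 × 10.8 × 9.78 = 211.2 cm²
Volume = 211.2 × 7.90×10⁻⁴ cm = 0.1668 cm³
m(Zn) = 0.1668 × 7.14 = 1.191 g
n(Zn) = 1.191 / 65.38 = 0.01822 mol; n(e⁻) = 2 × 0.01822 = 0.03644 mol
Q = 0.03644 × 96485 = 3516 C
t = 3516 / 0.390 = 9015 s = 2.50 h

2.50 h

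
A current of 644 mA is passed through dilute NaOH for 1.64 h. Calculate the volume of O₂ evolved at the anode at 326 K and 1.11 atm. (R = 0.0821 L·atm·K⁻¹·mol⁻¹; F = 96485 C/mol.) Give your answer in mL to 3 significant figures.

Q = 0.644 A × 5904 s = 3802 C
n(e⁻) = 3802 / 96485 = 0.03941 mol
2H₂O → O₂ + 4H⁺ + 4e⁻, so n(O₂) = 0.03941 / 4 = 0.009853 mol
V = nRT/P = 0.009853 × 0.0821 × 326 / 1.11 = 0.2376 L
= 238 mL

238 mL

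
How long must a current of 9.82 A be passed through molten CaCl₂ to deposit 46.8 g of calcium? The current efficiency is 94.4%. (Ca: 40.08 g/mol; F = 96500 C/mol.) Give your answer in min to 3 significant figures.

n(Ca) = 46.8 / 40.08 = 1.168 mol
Ca²⁺ + 2e⁻ → Ca, so n(e⁻) = 2 × 1.168 = 2.336 mol
Q = 2.336 × 96500 / 0.944 = 2.388×10^5 C
t = Q / I = 2.388×10^5 / 9.82 = 24320 s = 405 min

405 min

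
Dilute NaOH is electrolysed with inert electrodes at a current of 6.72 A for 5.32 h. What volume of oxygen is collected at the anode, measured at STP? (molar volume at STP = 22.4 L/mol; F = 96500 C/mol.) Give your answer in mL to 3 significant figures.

Q = 6.72 A × 19152 s = 1.287×10^5 C
n(e⁻) = Q/F = 1.287×10^5/96500 = 1.334 mol
2H₂O → O₂ + 4H⁺ + 4e⁻, so n(O₂) = 1.334 / 4 = 0.3335 mol
V = 0.3335 × 22.4 = 7.470 L
= 7470 mL

7470 mL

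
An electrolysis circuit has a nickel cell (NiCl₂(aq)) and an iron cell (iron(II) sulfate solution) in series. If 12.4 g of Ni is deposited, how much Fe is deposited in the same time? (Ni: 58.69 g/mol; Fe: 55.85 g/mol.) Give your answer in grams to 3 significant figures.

11.8 g

n(Ni) = 12.4 / 58.69 = 0.2113 mol
Ni²⁺ + 2e⁻ → Ni, so n(e⁻) = 2 × 0.2113 = 0.4226 mol
Since the cells are in series, n(e⁻) in the Fe cell is also 0.4226 mol.
Fe²⁺ + 2e⁻ → Fe, so n(Fe) = 0.4226 / 2 = 0.2113 mol
m(Fe) = 0.2113 × 55.85 = 11.8 g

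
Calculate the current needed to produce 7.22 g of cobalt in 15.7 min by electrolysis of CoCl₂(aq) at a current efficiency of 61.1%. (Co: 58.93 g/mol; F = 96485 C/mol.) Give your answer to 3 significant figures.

41.1 A

n(Co) = 7.22 / 58.93 = 0.1225 mol
Co²⁺ + 2e⁻ → Co, so n(e⁻) = 2 × 0.1225 = 0.2450 mol
Q = 0.2450 × 96485 / 0.611 = 38690 C
I = Q / t = 38690 / 942 s = 41.1 A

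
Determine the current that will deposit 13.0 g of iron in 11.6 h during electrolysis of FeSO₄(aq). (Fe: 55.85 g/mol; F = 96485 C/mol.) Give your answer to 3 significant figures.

1.08 A

n(Fe) = 13.0 / 55.85 = 0.2328 mol
Fe²⁺ + 2e⁻ → Fe, so n(e⁻) = 2 × 0.2328 = 0.4656 mol
Q = 0.4656 × 96485 = 44920 C
I = Q / t = 44920 / 41760 s = 1.08 A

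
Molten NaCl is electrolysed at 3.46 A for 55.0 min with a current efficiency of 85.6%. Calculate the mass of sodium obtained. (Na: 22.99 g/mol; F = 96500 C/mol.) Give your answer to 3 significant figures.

2.33 g

Q = 3.46 × 3300 = 11420 C
n(e⁻) = 11420 / 96500 = 0.1183 mol
Na⁺ + e⁻ → Na, so theoretical m(Na) = 0.1183 × 22.99 = 2.720 g
Actual mass = 85.6% × 2.720 = 2.33 g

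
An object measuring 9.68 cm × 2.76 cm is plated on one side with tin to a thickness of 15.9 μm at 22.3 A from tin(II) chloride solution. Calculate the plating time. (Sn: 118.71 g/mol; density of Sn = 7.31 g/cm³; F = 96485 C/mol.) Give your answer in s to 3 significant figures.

Plated area = 9.68 × 2.76 = 26.72 cm²
Volume = 26.72 × 15.9×10⁻⁴ cm = 0.04248 cm³
m(Sn) = 0.04248 × 7.31 = 0.3105 g
n(Sn) = 0.3105 / 118.71 = 0.002616 mol; n(e⁻) = 2 × 0.002616 = 0.005232 mol
Q = 0.005232 × 96485 = 504.8 C
t = 504.8 / 22.3 = 22.64 s

22.6 s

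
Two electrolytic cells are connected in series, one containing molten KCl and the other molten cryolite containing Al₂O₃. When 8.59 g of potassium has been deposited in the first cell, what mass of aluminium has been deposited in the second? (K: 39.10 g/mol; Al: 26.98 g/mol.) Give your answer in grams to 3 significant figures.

1.98 g

n(K) = 8.59 / 39.10 = 0.2197 mol
K⁺ + e⁻ → K, so n(e⁻) = 0.2197 mol
Same current for the same time ⇒ same n(e⁻) = 0.2197 mol in both cells.
Al³⁺ + 3e⁻ → Al, so n(Al) = 0.2197 / 3 = 0.07323 mol
m(Al) = 0.07323 × 26.98 = 1.98 g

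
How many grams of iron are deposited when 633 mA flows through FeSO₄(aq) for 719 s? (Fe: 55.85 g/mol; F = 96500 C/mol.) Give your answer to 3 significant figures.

Q = It = 0.633 × 719 = 455.1 C
n(e⁻) = Q/F = 455.1/96500 = 0.004716 mol
Fe²⁺ + 2e⁻ → Fe, so n(Fe) = 0.004716 / 2 = 0.002358 mol
m = 0.002358 × 55.85 = 0.132 g

0.132 g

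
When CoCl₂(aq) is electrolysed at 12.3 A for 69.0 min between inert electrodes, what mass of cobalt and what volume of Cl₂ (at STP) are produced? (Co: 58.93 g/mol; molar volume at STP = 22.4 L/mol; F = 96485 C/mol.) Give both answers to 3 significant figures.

Q = 12.3 × 4140 = 50920 C; n(e⁻) = 50920 / 96485 = 0.5278 mol
Cathode: Co²⁺ + 2e⁻ → Co → n(Co) = 0.5278/2 = 0.2639 mol → 15.6 g
Anode: 2Cl⁻ → Cl₂ + 2e⁻ → n(Cl₂) = 0.5278/2 = 0.2639 mol → 5.91 L

15.6 g Co; 5.91 L Cl₂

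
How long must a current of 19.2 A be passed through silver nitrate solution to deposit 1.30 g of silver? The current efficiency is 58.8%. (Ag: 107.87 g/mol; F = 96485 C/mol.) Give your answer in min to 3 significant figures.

n(Ag) = 1.30 / 107.87 = 0.01205 mol
Ag⁺ + e⁻ → Ag, so n(e⁻) = 0.01205 mol
Q = 0.01205 × 96485 / 0.588 = 1977 C
t = Q / I = 1977 / 19.2 = 103.0 s = 1.72 min

1.72 min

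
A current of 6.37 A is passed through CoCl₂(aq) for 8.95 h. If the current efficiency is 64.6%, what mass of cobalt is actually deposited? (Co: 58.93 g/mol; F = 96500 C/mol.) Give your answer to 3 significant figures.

40.5 g

Q = 6.37 × 32220 = 2.052×10^5 C
n(e⁻) = 2.052×10^5 / 96500 = 2.126 mol
Co²⁺ + 2e⁻ → Co, so theoretical m(Co) = 1.063 × 58.93 = 62.64 g
Actual mass = 64.6% × 62.64 = 40.5 g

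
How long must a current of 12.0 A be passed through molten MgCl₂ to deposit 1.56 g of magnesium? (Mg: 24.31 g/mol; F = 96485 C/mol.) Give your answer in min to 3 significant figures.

n(Mg) = 1.56 / 24.31 = 0.06417 mol
Mg²⁺ + 2e⁻ → Mg, so n(e⁻) = 2 × 0.06417 = 0.1283 mol
Q = 0.1283 × 96485 = 12380 C
t = Q / I = 12380 / 12.0 = 1032 s = 17.2 min

17.2 min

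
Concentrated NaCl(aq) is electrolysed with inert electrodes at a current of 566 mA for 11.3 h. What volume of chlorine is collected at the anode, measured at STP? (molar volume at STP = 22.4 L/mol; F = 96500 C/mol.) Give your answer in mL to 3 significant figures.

2670 mL

Q = 0.566 A × 40680 s = 23020 C
Moles of electrons = 23020 / 96500 = 0.2385 mol
2Cl⁻ → Cl₂ + 2e⁻, so n(Cl₂) = 0.2385 / 2 = 0.1193 mol
V = 0.1193 × 22.4 = 2.672 L
= 2670 mL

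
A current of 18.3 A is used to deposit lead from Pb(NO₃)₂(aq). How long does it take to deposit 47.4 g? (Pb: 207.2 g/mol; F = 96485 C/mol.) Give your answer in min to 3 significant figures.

n(Pb) = 47.4 / 207.2 = 0.2288 mol
Pb²⁺ + 2e⁻ → Pb, so n(e⁻) = 2 × 0.2288 = 0.4576 mol
Q = 0.4576 × 96485 = 44150 C
t = Q / I = 44150 / 18.3 = 2413 s = 40.2 min

40.2 min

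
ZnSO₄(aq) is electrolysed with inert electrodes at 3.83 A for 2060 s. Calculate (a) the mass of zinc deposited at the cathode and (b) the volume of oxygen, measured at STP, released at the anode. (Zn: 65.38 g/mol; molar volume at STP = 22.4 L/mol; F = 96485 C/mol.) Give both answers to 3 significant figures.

Q = 3.83 × 2060 = 7890 C; n(e⁻) = 7890 / 96485 = 0.08177 mol
Cathode: Zn²⁺ + 2e⁻ → Zn → n(Zn) = 0.08177/2 = 0.04089 mol → 2.67 g
Anode: 2H₂O → O₂ + 4H⁺ + 4e⁻ → n(O₂) = 0.08177/4 = 0.02044 mol → 0.458 L

2.67 g Zn; 0.458 L O₂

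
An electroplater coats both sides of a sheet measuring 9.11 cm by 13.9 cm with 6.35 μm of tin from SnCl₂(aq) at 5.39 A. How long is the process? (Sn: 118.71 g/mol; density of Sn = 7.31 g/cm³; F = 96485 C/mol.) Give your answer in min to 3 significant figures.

Plated area = 2 × 9.11 × 13.9 = 253.3 cm²
Volume = 253.3 × 6.35×10⁻⁴ cm = 0.1608 cm³
m(Sn) = 0.1608 × 7.31 = 1.175 g
n(Sn) = 1.175 / 118.71 = 0.009898 mol; n(e⁻) = 2 × 0.009898 = 0.01980 mol
Q = 0.01980 × 96485 = 1910 C
t = 1910 / 5.39 = 354.4 s = 5.91 min

5.91 min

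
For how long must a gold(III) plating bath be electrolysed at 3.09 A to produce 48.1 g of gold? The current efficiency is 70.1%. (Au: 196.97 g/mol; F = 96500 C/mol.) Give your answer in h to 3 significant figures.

n(Au) = 48.1 / 196.97 = 0.2442 mol
Au³⁺ + 3e⁻ → Au, so n(e⁻) = 3 × 0.2442 = 0.7326 mol
Q = 0.7326 × 96500 / 0.701 = 1.009×10^5 C
t = Q / I = 1.009×10^5 / 3.09 = 32650 s = 9.07 h

9.07 h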